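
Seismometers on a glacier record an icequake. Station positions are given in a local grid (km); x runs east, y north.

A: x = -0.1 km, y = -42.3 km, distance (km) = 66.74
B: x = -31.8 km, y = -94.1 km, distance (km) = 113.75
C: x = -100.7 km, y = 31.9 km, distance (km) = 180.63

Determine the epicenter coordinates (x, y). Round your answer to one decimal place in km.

Circle about each station: (x + 0.1)² + (y + 42.3)² = 66.74²; (x + 31.8)² + (y + 94.1)² = 113.75²; (x + 100.7)² + (y − 31.9)² = 180.63².
Subtracting pairs of circle equations eliminates x²+y² and gives linear equations (the radical axes):
-63.4 x − 103.6 y = -408.08
-201.2 x + 148.4 y = -18804.17
Solving the 2×2 system: x ≈ 66.4, y ≈ -36.7 km.
Check against A (with the unrounded x, y): √((x + 0.1)²+(y + 42.3)²) = 66.73 ≈ 66.74 km. ✓

66.4 km east, -36.7 km north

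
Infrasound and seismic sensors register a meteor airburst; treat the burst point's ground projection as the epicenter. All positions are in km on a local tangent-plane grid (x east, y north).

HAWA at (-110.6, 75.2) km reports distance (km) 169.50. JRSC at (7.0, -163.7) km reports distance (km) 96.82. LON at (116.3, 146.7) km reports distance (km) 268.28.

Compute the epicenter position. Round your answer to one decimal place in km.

(-33.6, -75.8)

Circle about each station: (x + 110.6)² + (y − 75.2)² = 169.50²; (x − 7.0)² + (y + 163.7)² = 96.82²; (x − 116.3)² + (y − 146.7)² = 268.28².
Subtracting the HAWA equation from the JRSC and LON equations removes the quadratic terms:
235.2 x − 477.8 y = 28315.43
453.8 x + 143.0 y = -26084.73
Solving the 2×2 system: x ≈ -33.6, y ≈ -75.8 km.
Check against HAWA (with the unrounded x, y): √((x + 110.6)²+(y − 75.2)²) = 169.50 ≈ 169.50 km. ✓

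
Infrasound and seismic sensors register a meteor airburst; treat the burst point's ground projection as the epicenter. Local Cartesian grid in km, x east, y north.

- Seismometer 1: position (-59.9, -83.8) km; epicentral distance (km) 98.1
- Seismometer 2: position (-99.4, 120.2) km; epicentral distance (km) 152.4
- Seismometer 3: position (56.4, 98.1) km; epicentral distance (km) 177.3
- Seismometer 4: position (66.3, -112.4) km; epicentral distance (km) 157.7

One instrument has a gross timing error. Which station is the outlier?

Solve using three stations at a time. Using Seismometer 2, Seismometer 3, Seismometer 4 (subtract circle equations pairwise → linear system) gives (x, y) ≈ (-67.4, -28.8).
Distances from that point to each station vs reported:
  Seismometer 1: calculated 55.5 vs reported 98.1 → residual 42.6 km
  Seismometer 2: calculated 152.4 vs reported 152.4 → residual 0.0 km
  Seismometer 3: calculated 177.3 vs reported 177.3 → residual 0.0 km
  Seismometer 4: calculated 157.7 vs reported 157.7 → residual 0.0 km
Seismometer 2, Seismometer 3, Seismometer 4 are mutually consistent (residuals ≈ 0); Seismometer 1 is off by 42.6 km.

Seismometer 1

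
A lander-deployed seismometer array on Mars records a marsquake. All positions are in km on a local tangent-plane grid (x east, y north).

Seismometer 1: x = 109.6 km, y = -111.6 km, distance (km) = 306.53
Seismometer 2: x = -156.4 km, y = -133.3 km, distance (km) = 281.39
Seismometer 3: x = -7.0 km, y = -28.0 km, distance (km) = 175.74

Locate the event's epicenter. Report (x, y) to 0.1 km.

Circle about each station: (x − 109.6)² + (y + 111.6)² = 306.53²; (x + 156.4)² + (y + 133.3)² = 281.39²; (x + 7.0)² + (y + 28.0)² = 175.74².
Subtracting the Seismometer 1 equation from the Seismometer 2 and Seismometer 3 equations removes the quadratic terms:
-532.0 x − 43.4 y = 32543.44
-233.2 x + 167.2 y = 39442.37
Solving the 2×2 system: x ≈ -72.2, y ≈ 135.2 km.
Check against Seismometer 1 (with the unrounded x, y): √((x − 109.6)²+(y + 111.6)²) = 306.53 ≈ 306.53 km. ✓

x ≈ -72.2 km, y ≈ 135.2 km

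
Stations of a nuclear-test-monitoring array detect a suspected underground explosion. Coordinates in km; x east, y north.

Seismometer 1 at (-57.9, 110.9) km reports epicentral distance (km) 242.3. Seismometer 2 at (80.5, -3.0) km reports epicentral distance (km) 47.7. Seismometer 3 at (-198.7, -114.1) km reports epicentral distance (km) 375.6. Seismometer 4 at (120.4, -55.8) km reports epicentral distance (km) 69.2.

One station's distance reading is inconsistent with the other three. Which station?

Solve using three stations at a time. Using Seismometer 1, Seismometer 3, Seismometer 4 (subtract circle equations pairwise → linear system) gives (x, y) ≈ (158.5, 1.9).
Distances from that point to each station vs reported:
  Seismometer 1: calculated 242.3 vs reported 242.3 → residual 0.0 km
  Seismometer 2: calculated 78.2 vs reported 47.7 → residual 30.5 km
  Seismometer 3: calculated 375.6 vs reported 375.6 → residual 0.0 km
  Seismometer 4: calculated 69.2 vs reported 69.2 → residual 0.0 km
Seismometer 1, Seismometer 3, Seismometer 4 are mutually consistent (residuals ≈ 0); Seismometer 2 is off by 30.5 km.

Seismometer 2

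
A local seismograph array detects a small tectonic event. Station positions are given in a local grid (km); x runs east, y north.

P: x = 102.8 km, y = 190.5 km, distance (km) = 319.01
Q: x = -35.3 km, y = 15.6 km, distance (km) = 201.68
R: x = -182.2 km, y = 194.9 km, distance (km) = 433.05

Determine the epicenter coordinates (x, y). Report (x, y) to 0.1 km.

Circle about each station: (x − 102.8)² + (y − 190.5)² = 319.01²; (x + 35.3)² + (y − 15.6)² = 201.68²; (x + 182.2)² + (y − 194.9)² = 433.05².
Subtracting the P equation from the Q and R equations removes the quadratic terms:
-276.2 x − 349.8 y = 15723.92
-570.0 x + 8.8 y = -61440.16
Solving the 2×2 system: x ≈ 105.8, y ≈ -128.5 km.
Check against P (with the unrounded x, y): √((x − 102.8)²+(y − 190.5)²) = 319.01 ≈ 319.01 km. ✓

(105.8, -128.5)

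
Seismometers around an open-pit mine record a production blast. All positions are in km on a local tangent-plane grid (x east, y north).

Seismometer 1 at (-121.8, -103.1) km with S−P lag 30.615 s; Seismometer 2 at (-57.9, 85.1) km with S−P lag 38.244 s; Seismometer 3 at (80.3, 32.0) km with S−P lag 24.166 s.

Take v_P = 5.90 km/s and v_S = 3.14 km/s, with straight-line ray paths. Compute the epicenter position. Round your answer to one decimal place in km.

Distance from S−P lag: d = Δt · v_P v_S / (v_P − v_S) = Δt · (5.90·3.14)/(5.90−3.14) ≈ 6.7123·Δt.
So d_Seismometer 1 = 205.50, d_Seismometer 2 = 256.71, d_Seismometer 3 = 162.21 km.
Circle about each station: (x + 121.8)² + (y + 103.1)² = 205.50²; (x + 57.9)² + (y − 85.1)² = 256.71²; (x − 80.3)² + (y − 32.0)² = 162.21².
Subtracting pairs of circle equations eliminates x²+y² and gives linear equations (the radical axes):
127.8 x + 376.4 y = -38540.20
404.2 x + 270.2 y = -2074.59
Solving the 2×2 system: x ≈ 81.9, y ≈ -130.2 km.

81.9 km east, -130.2 km north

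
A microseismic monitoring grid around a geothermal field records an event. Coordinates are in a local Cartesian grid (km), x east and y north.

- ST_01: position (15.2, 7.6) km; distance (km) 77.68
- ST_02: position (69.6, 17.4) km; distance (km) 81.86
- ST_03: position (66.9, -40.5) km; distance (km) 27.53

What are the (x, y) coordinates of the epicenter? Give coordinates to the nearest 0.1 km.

Circle about each station: (x − 15.2)² + (y − 7.6)² = 77.68²; (x − 69.6)² + (y − 17.4)² = 81.86²; (x − 66.9)² + (y + 40.5)² = 27.53².
Subtracting pairs of circle equations eliminates x²+y² and gives linear equations (the radical axes):
108.8 x + 19.6 y = 4191.24
103.4 x − 96.2 y = 11103.34
Solving the 2×2 system: x ≈ 49.7, y ≈ -62.0 km.
Check against ST_01 (with the unrounded x, y): √((x − 15.2)²+(y − 7.6)²) = 77.68 ≈ 77.68 km. ✓

(49.7, -62.0)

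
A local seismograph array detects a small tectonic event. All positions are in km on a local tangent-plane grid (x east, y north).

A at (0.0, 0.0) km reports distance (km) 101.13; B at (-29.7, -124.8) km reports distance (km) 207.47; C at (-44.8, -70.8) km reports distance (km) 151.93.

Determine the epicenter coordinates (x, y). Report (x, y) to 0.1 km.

x ≈ -61.6 km, y ≈ 80.2 km

Circle about each station: x² + y² = 101.13²; (x + 29.7)² + (y + 124.8)² = 207.47²; (x + 44.8)² + (y + 70.8)² = 151.93².
Subtracting the A equation from the B and C equations removes the quadratic terms:
-59.4 x − 249.6 y = -16359.39
-89.6 x − 141.6 y = -5835.77
Solving the 2×2 system: x ≈ -61.6, y ≈ 80.2 km.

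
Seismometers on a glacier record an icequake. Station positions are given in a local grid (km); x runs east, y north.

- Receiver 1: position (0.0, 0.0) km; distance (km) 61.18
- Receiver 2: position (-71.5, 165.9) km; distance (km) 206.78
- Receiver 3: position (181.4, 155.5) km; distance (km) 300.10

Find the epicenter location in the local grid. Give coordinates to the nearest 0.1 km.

(-46.8, -39.4)

Circle about each station: x² + y² = 61.18²; (x + 71.5)² + (y − 165.9)² = 206.78²; (x − 181.4)² + (y − 155.5)² = 300.10².
Subtracting the Receiver 1 equation from the Receiver 2 and Receiver 3 equations removes the quadratic terms:
-143.0 x + 331.8 y = -6379.92
362.8 x + 311.0 y = -29230.81
Solving the 2×2 system: x ≈ -46.8, y ≈ -39.4 km.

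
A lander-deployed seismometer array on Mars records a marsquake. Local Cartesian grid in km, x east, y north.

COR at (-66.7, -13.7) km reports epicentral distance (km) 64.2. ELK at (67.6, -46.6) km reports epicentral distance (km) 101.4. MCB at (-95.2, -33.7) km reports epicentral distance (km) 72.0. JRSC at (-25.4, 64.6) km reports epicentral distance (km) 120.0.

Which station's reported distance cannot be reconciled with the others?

JRSC

Solve using three stations at a time. Using COR, ELK, MCB (subtract circle equations pairwise → linear system) gives (x, y) ≈ (-31.6, -67.4).
Distances from that point to each station vs reported:
  COR: calculated 64.2 vs reported 64.2 → residual 0.0 km
  ELK: calculated 101.4 vs reported 101.4 → residual 0.0 km
  MCB: calculated 72.0 vs reported 72.0 → residual 0.0 km
  JRSC: calculated 132.2 vs reported 120.0 → residual 12.2 km
COR, ELK, MCB are mutually consistent (residuals ≈ 0); JRSC is off by 12.2 km.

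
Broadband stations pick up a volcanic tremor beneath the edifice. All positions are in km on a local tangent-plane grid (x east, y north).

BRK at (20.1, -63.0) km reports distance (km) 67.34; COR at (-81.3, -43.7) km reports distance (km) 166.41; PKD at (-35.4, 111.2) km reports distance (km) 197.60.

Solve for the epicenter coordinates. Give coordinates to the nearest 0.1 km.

Circle about each station: (x − 20.1)² + (y + 63.0)² = 67.34²; (x + 81.3)² + (y + 43.7)² = 166.41²; (x + 35.4)² + (y − 111.2)² = 197.60².
Subtracting pairs of circle equations eliminates x²+y² and gives linear equations (the radical axes):
-202.8 x + 38.6 y = -19011.24
-111.0 x + 348.4 y = -25265.49
Solving the 2×2 system: x ≈ 85.1, y ≈ -45.4 km.

85.1 km east, -45.4 km north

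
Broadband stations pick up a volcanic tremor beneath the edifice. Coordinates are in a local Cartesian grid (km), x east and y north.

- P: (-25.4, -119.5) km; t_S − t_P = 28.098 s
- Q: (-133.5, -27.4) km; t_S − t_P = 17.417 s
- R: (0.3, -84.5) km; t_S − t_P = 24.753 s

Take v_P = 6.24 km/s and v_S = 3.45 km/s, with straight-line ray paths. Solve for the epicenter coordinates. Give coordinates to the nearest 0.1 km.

Distance from S−P lag: d = Δt · v_P v_S / (v_P − v_S) = Δt · (6.24·3.45)/(6.24−3.45) ≈ 7.7161·Δt.
So d_P = 216.81, d_Q = 134.39, d_R = 191.00 km.
Circle about each station: (x + 25.4)² + (y + 119.5)² = 216.81²; (x + 133.5)² + (y + 27.4)² = 134.39²; (x − 0.3)² + (y + 84.5)² = 191.00².
Subtracting the P equation from the Q and R equations removes the quadratic terms:
-216.2 x + 184.2 y = 32593.50
51.4 x + 70.0 y = 2740.51
Solving the 2×2 system: x ≈ -72.2, y ≈ 92.2 km.

(-72.2, 92.2)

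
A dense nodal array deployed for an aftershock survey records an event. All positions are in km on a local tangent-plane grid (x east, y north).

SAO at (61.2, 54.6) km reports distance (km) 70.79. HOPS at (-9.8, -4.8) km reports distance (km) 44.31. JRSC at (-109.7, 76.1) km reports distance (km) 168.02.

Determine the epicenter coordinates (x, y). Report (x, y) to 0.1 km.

Circle about each station: (x − 61.2)² + (y − 54.6)² = 70.79²; (x + 9.8)² + (y + 4.8)² = 44.31²; (x + 109.7)² + (y − 76.1)² = 168.02².
Subtracting the SAO equation from the HOPS and JRSC equations removes the quadratic terms:
-142.0 x − 118.8 y = -3559.67
-341.8 x + 43.0 y = -12120.80
Solving the 2×2 system: x ≈ 34.1, y ≈ -10.8 km.

(34.1, -10.8)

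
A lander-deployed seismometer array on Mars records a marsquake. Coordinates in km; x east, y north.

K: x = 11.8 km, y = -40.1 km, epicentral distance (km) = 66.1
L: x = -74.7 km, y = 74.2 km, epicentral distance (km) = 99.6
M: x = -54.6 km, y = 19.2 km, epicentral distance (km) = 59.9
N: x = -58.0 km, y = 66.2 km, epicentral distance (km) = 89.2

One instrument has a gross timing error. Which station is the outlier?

M

Solve using three stations at a time. Using K, L, N (subtract circle equations pairwise → linear system) gives (x, y) ≈ (-52.2, -22.9).
Distances from that point to each station vs reported:
  K: calculated 66.2 vs reported 66.1 → residual 0.1 km
  L: calculated 99.7 vs reported 99.6 → residual 0.1 km
  M: calculated 42.2 vs reported 59.9 → residual 17.7 km
  N: calculated 89.3 vs reported 89.2 → residual 0.1 km
K, L, N are mutually consistent (residuals ≈ 0); M is off by 17.7 km.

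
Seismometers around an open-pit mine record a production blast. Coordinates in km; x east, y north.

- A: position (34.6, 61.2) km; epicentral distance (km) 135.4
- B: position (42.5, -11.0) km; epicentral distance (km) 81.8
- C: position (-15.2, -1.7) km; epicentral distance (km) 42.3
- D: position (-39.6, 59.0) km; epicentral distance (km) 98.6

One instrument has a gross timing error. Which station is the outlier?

Solve using three stations at a time. Using B, C, D (subtract circle equations pairwise → linear system) gives (x, y) ≈ (-34.2, -39.4).
Distances from that point to each station vs reported:
  A: calculated 121.9 vs reported 135.4 → residual 13.5 km
  B: calculated 81.8 vs reported 81.8 → residual 0.0 km
  C: calculated 42.2 vs reported 42.3 → residual 0.1 km
  D: calculated 98.6 vs reported 98.6 → residual 0.0 km
B, C, D are mutually consistent (residuals ≈ 0); A is off by 13.5 km.

A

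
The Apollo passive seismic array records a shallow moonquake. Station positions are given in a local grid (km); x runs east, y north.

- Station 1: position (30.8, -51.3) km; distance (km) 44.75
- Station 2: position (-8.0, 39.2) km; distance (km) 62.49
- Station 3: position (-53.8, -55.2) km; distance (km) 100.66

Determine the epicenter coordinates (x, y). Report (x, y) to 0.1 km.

34.4 km east, -6.7 km north

Circle about each station: (x − 30.8)² + (y + 51.3)² = 44.75²; (x + 8.0)² + (y − 39.2)² = 62.49²; (x + 53.8)² + (y + 55.2)² = 100.66².
Subtracting the Station 1 equation from the Station 2 and Station 3 equations removes the quadratic terms:
-77.6 x + 181.0 y = -3882.13
-169.2 x − 7.8 y = -5768.72
Solving the 2×2 system: x ≈ 34.4, y ≈ -6.7 km.
Check against Station 1 (with the unrounded x, y): √((x − 30.8)²+(y + 51.3)²) = 44.75 ≈ 44.75 km. ✓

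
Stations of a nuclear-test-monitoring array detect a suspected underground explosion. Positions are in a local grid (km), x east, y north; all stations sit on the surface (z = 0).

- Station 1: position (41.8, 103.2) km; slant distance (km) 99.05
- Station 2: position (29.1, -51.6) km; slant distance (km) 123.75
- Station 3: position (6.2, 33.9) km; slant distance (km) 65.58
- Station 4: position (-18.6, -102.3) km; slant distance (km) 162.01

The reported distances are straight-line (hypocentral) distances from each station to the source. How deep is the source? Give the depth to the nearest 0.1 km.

z ≈ 61.4 km

Each station gives a sphere (x−x_i)² + (y−y_i)² + z² = d_i² (stations at z=0).
Subtracting the Station 1 sphere from Station 2 and Station 3: z² cancels, leaving linear equations in x and y:
-25.4 x − 309.6 y = -14391.27
-71.2 x − 138.6 y = -5699.66
Solving: x ≈ -12.418, y ≈ 47.502 km (keep extra digits for the depth step; rounded: -12.4, 47.5).
Then from the Station 1 sphere: z² = 99.05² − (x − 41.8)² − (y − 103.2)² with x = -12.418, y = 47.502, so z ≈ 61.393 ≈ 61.4 km.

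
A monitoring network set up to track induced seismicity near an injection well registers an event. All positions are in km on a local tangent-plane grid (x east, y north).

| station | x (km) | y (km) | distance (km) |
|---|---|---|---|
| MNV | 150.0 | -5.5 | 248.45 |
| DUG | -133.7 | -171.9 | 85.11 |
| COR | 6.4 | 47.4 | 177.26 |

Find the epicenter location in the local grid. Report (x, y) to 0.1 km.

-75.5 km east, -109.8 km north

Circle about each station: (x − 150.0)² + (y + 5.5)² = 248.45²; (x + 133.7)² + (y + 171.9)² = 85.11²; (x − 6.4)² + (y − 47.4)² = 177.26².
Subtracting the MNV equation from the DUG and COR equations removes the quadratic terms:
-567.4 x − 332.8 y = 79378.74
-287.2 x + 105.8 y = 10063.76
Solving the 2×2 system: x ≈ -75.5, y ≈ -109.8 km.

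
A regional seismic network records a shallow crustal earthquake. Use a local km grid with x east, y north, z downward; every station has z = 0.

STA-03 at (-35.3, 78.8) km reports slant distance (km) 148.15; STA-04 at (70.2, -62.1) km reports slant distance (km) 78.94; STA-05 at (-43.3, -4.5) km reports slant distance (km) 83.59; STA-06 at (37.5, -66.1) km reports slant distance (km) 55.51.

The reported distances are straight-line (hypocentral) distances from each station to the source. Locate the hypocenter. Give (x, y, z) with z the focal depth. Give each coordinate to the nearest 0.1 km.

x ≈ 4.8 km, y ≈ -56.9 km, depth ≈ 43.9 km

Each station gives a sphere (x−x_i)² + (y−y_i)² + z² = d_i² (stations at z=0).
Subtracting the STA-03 sphere from STA-04 and STA-05: z² cancels, leaving linear equations in x and y:
211.0 x − 281.8 y = 17045.82
-16.0 x − 166.6 y = 9400.74
Solving: x ≈ 4.808, y ≈ -56.889 km (keep extra digits for the depth step; rounded: 4.8, -56.9).
Then from the STA-03 sphere: z² = 148.15² − (x + 35.3)² − (y − 78.8)² with x = 4.808, y = -56.889, so z ≈ 43.912 ≈ 43.9 km.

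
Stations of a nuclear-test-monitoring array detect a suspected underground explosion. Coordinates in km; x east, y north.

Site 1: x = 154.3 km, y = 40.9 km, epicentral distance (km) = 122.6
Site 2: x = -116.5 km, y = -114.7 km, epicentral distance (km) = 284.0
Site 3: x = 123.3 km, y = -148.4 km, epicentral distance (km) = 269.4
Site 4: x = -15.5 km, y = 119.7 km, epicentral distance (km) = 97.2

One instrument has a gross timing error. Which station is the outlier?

Site 4

Solve using three stations at a time. Using Site 1, Site 2, Site 3 (subtract circle equations pairwise → linear system) gives (x, y) ≈ (54.5, 112.1).
Distances from that point to each station vs reported:
  Site 1: calculated 122.6 vs reported 122.6 → residual 0.0 km
  Site 2: calculated 284.0 vs reported 284.0 → residual 0.0 km
  Site 3: calculated 269.4 vs reported 269.4 → residual 0.0 km
  Site 4: calculated 70.4 vs reported 97.2 → residual 26.8 km
Site 1, Site 2, Site 3 are mutually consistent (residuals ≈ 0); Site 4 is off by 26.8 km.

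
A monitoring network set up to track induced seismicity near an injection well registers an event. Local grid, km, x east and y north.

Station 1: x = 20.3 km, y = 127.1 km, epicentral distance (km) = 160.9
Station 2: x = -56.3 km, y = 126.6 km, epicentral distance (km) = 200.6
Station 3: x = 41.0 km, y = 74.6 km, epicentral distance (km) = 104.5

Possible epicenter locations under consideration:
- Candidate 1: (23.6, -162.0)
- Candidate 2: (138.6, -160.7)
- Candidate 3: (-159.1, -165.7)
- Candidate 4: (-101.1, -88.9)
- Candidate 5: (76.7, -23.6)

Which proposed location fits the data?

For each candidate, compare |candidate − station| to the reported distance:
Candidate 1: residuals Station 1 128.2, Station 2 98.9, Station 3 132.7 → max 132.7 km
Candidate 2: residuals Station 1 150.3, Station 2 146.6, Station 3 150.2 → max 150.3 km
Candidate 3: residuals Station 1 182.5, Station 2 109.3, Station 3 208.2 → max 208.2 km
Candidate 4: residuals Station 1 86.9, Station 2 19.5, Station 3 112.1 → max 112.1 km
Candidate 5: residuals Station 1 0.0, Station 2 0.0, Station 3 0.0 → max 0.0 km
Only Candidate 5 has all residuals ≈ 0.

Candidate 5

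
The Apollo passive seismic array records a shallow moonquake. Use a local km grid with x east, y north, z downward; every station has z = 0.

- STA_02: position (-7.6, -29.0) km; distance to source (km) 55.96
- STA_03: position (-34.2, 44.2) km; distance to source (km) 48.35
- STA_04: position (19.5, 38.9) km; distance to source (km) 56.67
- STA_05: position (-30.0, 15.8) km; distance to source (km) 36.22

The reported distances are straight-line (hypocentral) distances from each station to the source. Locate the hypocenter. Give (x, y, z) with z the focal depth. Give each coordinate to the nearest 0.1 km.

Each station gives a sphere (x−x_i)² + (y−y_i)² + z² = d_i² (stations at z=0).
Subtracting the STA_02 sphere from STA_03 and STA_04: z² cancels, leaving linear equations in x and y:
-53.2 x + 146.4 y = 3018.32
54.2 x + 135.8 y = 914.73
Solving: x ≈ -18.205, y ≈ 14.002 km (keep extra digits for the depth step; rounded: -18.2, 14.0).
Then from the STA_02 sphere: z² = 55.96² − (x + 7.6)² − (y + 29.0)² with x = -18.205, y = 14.002, so z ≈ 34.204 ≈ 34.2 km.

(-18.2, 14.0, 34.2)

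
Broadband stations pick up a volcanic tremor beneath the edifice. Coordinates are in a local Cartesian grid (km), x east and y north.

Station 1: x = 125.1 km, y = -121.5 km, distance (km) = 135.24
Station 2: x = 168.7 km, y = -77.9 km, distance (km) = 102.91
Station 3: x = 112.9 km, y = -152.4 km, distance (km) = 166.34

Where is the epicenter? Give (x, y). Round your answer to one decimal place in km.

x ≈ 121.8 km, y ≈ 13.7 km

Circle about each station: (x − 125.1)² + (y + 121.5)² = 135.24²; (x − 168.7)² + (y + 77.9)² = 102.91²; (x − 112.9)² + (y + 152.4)² = 166.34².
Subtracting the Station 1 equation from the Station 2 and Station 3 equations removes the quadratic terms:
87.2 x + 87.2 y = 11815.23
-24.4 x − 61.8 y = -3819.23
Solving the 2×2 system: x ≈ 121.8, y ≈ 13.7 km.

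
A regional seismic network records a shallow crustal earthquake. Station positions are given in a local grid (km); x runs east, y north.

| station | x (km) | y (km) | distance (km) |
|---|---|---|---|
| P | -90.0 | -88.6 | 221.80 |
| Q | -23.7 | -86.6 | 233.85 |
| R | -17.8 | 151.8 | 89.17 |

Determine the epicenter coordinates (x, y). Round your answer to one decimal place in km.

Circle about each station: (x + 90.0)² + (y + 88.6)² = 221.80²; (x + 23.7)² + (y + 86.6)² = 233.85²; (x + 17.8)² + (y − 151.8)² = 89.17².
Subtracting pairs of circle equations eliminates x²+y² and gives linear equations (the radical axes):
132.6 x + 4.0 y = -13379.29
144.4 x + 480.8 y = 48654.07
Solving the 2×2 system: x ≈ -104.9, y ≈ 132.7 km.

x ≈ -104.9 km, y ≈ 132.7 km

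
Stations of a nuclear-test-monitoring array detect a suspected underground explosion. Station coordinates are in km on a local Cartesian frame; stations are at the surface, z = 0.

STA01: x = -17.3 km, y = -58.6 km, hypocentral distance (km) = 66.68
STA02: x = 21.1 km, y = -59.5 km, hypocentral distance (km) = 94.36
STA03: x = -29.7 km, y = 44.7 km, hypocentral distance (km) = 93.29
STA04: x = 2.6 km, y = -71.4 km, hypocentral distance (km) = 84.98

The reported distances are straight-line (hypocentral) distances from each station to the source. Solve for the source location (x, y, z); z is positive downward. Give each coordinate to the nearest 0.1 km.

Each station gives a sphere (x−x_i)² + (y−y_i)² + z² = d_i² (stations at z=0).
Subtracting the STA01 sphere from STA02 and STA03: z² cancels, leaving linear equations in x and y:
76.8 x − 1.8 y = -4205.38
-24.8 x + 206.6 y = -5109.87
Solving: x ≈ -55.493, y ≈ -31.395 km (keep extra digits for the depth step; rounded: -55.5, -31.4).
Then from the STA01 sphere: z² = 66.68² − (x + 17.3)² − (y + 58.6)² with x = -55.493, y = -31.395, so z ≈ 47.407 ≈ 47.4 km.

x ≈ -55.5 km, y ≈ -31.4 km, depth ≈ 47.4 km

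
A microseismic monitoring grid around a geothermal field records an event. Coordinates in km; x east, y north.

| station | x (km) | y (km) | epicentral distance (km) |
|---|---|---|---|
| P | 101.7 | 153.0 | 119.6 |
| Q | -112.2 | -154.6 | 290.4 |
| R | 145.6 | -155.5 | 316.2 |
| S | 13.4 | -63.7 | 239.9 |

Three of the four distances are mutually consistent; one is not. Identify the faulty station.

Solve using three stations at a time. Using P, Q, R (subtract circle equations pairwise → linear system) gives (x, y) ≈ (-12.7, 118.2).
Distances from that point to each station vs reported:
  P: calculated 119.6 vs reported 119.6 → residual 0.0 km
  Q: calculated 290.4 vs reported 290.4 → residual 0.0 km
  R: calculated 316.2 vs reported 316.2 → residual 0.0 km
  S: calculated 183.8 vs reported 239.9 → residual 56.1 km
P, Q, R are mutually consistent (residuals ≈ 0); S is off by 56.1 km.

S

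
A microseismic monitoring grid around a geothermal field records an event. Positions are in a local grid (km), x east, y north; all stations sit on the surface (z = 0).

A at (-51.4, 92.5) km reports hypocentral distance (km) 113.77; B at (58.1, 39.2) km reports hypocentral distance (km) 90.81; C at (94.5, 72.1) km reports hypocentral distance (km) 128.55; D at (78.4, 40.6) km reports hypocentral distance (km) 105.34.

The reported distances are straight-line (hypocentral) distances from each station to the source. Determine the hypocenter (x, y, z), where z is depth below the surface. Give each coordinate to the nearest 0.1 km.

Each station gives a sphere (x−x_i)² + (y−y_i)² + z² = d_i² (stations at z=0).
Subtracting the A sphere from B and C: z² cancels, leaving linear equations in x and y:
219.0 x − 106.6 y = -1588.80
291.8 x − 40.8 y = -651.04
Solving: x ≈ -0.206, y ≈ 14.480 km (keep extra digits for the depth step; rounded: -0.2, 14.5).
Then from the A sphere: z² = 113.77² − (x + 51.4)² − (y − 92.5)² with x = -0.206, y = 14.480, so z ≈ 65.082 ≈ 65.1 km.
Check against D (with the unrounded solution): distance 105.34 ≈ 105.34 km. ✓

x ≈ -0.2 km, y ≈ 14.5 km, depth ≈ 65.1 km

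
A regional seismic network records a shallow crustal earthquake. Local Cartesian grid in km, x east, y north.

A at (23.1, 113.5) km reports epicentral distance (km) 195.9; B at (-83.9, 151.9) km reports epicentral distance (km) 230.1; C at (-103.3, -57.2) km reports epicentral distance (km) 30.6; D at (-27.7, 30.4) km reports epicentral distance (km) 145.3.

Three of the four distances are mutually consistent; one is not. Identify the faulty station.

Solve using three stations at a time. Using B, C, D (subtract circle equations pairwise → linear system) gives (x, y) ≈ (-129.0, -73.7).
Distances from that point to each station vs reported:
  A: calculated 241.2 vs reported 195.9 → residual 45.3 km
  B: calculated 230.1 vs reported 230.1 → residual 0.0 km
  C: calculated 30.6 vs reported 30.6 → residual 0.0 km
  D: calculated 145.3 vs reported 145.3 → residual 0.0 km
B, C, D are mutually consistent (residuals ≈ 0); A is off by 45.3 km.

A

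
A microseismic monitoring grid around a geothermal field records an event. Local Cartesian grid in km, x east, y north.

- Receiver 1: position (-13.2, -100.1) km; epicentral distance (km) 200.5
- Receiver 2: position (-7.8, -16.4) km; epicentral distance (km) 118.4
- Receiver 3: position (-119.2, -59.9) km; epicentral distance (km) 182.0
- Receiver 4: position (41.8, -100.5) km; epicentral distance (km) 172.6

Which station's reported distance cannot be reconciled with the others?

Solve using three stations at a time. Using Receiver 1, Receiver 2, Receiver 3 (subtract circle equations pairwise → linear system) gives (x, y) ≈ (-31.5, 99.5).
Distances from that point to each station vs reported:
  Receiver 1: calculated 200.4 vs reported 200.5 → residual 0.1 km
  Receiver 2: calculated 118.3 vs reported 118.4 → residual 0.1 km
  Receiver 3: calculated 181.9 vs reported 182.0 → residual 0.1 km
  Receiver 4: calculated 213.0 vs reported 172.6 → residual 40.4 km
Receiver 1, Receiver 2, Receiver 3 are mutually consistent (residuals ≈ 0); Receiver 4 is off by 40.4 km.

Receiver 4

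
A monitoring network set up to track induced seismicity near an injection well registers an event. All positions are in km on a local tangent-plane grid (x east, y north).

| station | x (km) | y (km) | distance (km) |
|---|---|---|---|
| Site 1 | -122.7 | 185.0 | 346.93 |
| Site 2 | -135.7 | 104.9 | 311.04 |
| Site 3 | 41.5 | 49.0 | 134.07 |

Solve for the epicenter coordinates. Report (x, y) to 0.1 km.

Circle about each station: (x + 122.7)² + (y − 185.0)² = 346.93²; (x + 135.7)² + (y − 104.9)² = 311.04²; (x − 41.5)² + (y − 49.0)² = 134.07².
Subtracting the Site 1 equation from the Site 2 and Site 3 equations removes the quadratic terms:
-26.0 x − 160.2 y = 3752.75
328.4 x − 272.0 y = 57228.62
Solving the 2×2 system: x ≈ 136.5, y ≈ -45.6 km.

136.5 km east, -45.6 km north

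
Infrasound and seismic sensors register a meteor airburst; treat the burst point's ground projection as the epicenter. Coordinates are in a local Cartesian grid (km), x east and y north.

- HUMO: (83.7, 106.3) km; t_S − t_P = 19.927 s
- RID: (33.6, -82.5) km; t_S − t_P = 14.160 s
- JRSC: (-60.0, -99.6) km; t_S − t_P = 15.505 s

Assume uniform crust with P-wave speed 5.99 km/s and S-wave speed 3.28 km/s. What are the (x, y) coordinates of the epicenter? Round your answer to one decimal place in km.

-19.6 km east, 5.3 km north

Distance from S−P lag: d = Δt · v_P v_S / (v_P − v_S) = Δt · (5.99·3.28)/(5.99−3.28) ≈ 7.2499·Δt.
So d_HUMO = 144.47, d_RID = 102.66, d_JRSC = 112.41 km.
Circle about each station: (x − 83.7)² + (y − 106.3)² = 144.47²; (x − 33.6)² + (y + 82.5)² = 102.66²; (x + 60.0)² + (y + 99.6)² = 112.41².
Subtracting the HUMO equation from the RID and JRSC equations removes the quadratic terms:
-100.2 x − 377.6 y = -37.66
-287.4 x − 411.8 y = 3450.35
Solving the 2×2 system: x ≈ -19.6, y ≈ 5.3 km.
Check against HUMO (with the unrounded x, y): √((x − 83.7)²+(y − 106.3)²) = 144.47 ≈ 144.47 km. ✓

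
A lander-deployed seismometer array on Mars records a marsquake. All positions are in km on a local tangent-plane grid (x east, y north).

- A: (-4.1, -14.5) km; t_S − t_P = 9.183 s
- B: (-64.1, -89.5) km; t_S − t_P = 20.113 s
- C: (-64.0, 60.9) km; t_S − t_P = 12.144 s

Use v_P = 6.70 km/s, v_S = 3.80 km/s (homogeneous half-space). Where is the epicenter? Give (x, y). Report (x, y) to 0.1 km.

(42.2, 51.5)

Distance from S−P lag: d = Δt · v_P v_S / (v_P − v_S) = Δt · (6.70·3.80)/(6.70−3.80) ≈ 8.7793·Δt.
So d_A = 80.62, d_B = 176.58, d_C = 106.62 km.
Circle about each station: (x + 4.1)² + (y + 14.5)² = 80.62²; (x + 64.1)² + (y + 89.5)² = 176.58²; (x + 64.0)² + (y − 60.9)² = 106.62².
Subtracting pairs of circle equations eliminates x²+y² and gives linear equations (the radical axes):
-120.0 x − 150.0 y = -12788.91
-119.8 x + 150.8 y = 2709.51
Solving the 2×2 system: x ≈ 42.2, y ≈ 51.5 km.
Check against A (with the unrounded x, y): √((x + 4.1)²+(y + 14.5)²) = 80.62 ≈ 80.62 km. ✓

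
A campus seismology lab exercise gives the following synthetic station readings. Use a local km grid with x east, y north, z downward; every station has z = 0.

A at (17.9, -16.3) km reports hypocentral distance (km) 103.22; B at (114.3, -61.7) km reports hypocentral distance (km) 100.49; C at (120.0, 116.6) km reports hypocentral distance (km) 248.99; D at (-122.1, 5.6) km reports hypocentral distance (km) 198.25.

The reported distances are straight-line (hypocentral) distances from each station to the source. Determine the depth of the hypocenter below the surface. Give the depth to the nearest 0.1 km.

Each station gives a sphere (x−x_i)² + (y−y_i)² + z² = d_i² (stations at z=0).
Subtracting the A sphere from B and C: z² cancels, leaving linear equations in x and y:
192.8 x − 90.8 y = 16841.41
204.2 x + 265.8 y = -23932.19
Solving: x ≈ 33.006, y ≈ -115.395 km (keep extra digits for the depth step; rounded: 33.0, -115.4).
Then from the A sphere: z² = 103.22² − (x − 17.9)² − (y + 16.3)² with x = 33.006, y = -115.395, so z ≈ 24.624 ≈ 24.6 km.

24.6 km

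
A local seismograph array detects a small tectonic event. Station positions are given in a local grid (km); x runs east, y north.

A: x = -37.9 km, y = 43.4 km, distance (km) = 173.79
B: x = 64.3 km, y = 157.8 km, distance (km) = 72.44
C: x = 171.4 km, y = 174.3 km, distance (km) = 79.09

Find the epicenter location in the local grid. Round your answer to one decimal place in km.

x ≈ 121.3 km, y ≈ 113.1 km

Circle about each station: (x + 37.9)² + (y − 43.4)² = 173.79²; (x − 64.3)² + (y − 157.8)² = 72.44²; (x − 171.4)² + (y − 174.3)² = 79.09².
Subtracting pairs of circle equations eliminates x²+y² and gives linear equations (the radical axes):
204.4 x + 228.8 y = 50670.77
418.6 x + 261.8 y = 80386.22
Solving the 2×2 system: x ≈ 121.3, y ≈ 113.1 km.
Check against A (with the unrounded x, y): √((x + 37.9)²+(y − 43.4)²) = 173.79 ≈ 173.79 km. ✓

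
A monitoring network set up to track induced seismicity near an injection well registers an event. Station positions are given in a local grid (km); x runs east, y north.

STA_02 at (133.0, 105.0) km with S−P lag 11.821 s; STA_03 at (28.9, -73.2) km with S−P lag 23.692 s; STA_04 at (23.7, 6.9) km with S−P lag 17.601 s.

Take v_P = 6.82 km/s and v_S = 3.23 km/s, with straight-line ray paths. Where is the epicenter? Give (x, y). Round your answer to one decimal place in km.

(128.6, 32.6)

Distance from S−P lag: d = Δt · v_P v_S / (v_P − v_S) = Δt · (6.82·3.23)/(6.82−3.23) ≈ 6.1361·Δt.
So d_STA_02 = 72.53, d_STA_03 = 145.38, d_STA_04 = 108.00 km.
Circle about each station: (x − 133.0)² + (y − 105.0)² = 72.53²; (x − 28.9)² + (y + 73.2)² = 145.38²; (x − 23.7)² + (y − 6.9)² = 108.00².
Subtracting the STA_02 equation from the STA_03 and STA_04 equations removes the quadratic terms:
-208.2 x − 356.4 y = -38395.29
-218.6 x − 196.2 y = -34508.10
Solving the 2×2 system: x ≈ 128.6, y ≈ 32.6 km.
Check against STA_02 (with the unrounded x, y): √((x − 133.0)²+(y − 105.0)²) = 72.52 ≈ 72.53 km. ✓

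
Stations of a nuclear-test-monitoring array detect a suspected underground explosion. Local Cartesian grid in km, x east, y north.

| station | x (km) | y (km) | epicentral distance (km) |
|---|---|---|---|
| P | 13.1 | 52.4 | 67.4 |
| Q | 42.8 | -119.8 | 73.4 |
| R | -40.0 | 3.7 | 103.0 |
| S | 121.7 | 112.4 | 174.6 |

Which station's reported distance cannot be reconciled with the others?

P

Solve using three stations at a time. Using Q, R, S (subtract circle equations pairwise → linear system) gives (x, y) ≈ (49.8, -46.7).
Distances from that point to each station vs reported:
  P: calculated 105.7 vs reported 67.4 → residual 38.3 km
  Q: calculated 73.4 vs reported 73.4 → residual 0.0 km
  R: calculated 103.0 vs reported 103.0 → residual 0.0 km
  S: calculated 174.6 vs reported 174.6 → residual 0.0 km
Q, R, S are mutually consistent (residuals ≈ 0); P is off by 38.3 km.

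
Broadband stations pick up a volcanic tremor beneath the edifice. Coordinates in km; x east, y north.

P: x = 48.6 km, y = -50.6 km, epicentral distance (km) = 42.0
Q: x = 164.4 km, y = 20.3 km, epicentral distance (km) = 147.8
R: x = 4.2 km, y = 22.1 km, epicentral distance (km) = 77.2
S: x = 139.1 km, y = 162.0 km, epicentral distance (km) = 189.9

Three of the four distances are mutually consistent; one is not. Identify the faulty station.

Solve using three stations at a time. Using P, R, S (subtract circle equations pairwise → linear system) gives (x, y) ≈ (71.6, -15.5).
Distances from that point to each station vs reported:
  P: calculated 42.0 vs reported 42.0 → residual 0.0 km
  Q: calculated 99.5 vs reported 147.8 → residual 48.3 km
  R: calculated 77.2 vs reported 77.2 → residual 0.0 km
  S: calculated 189.9 vs reported 189.9 → residual 0.0 km
P, R, S are mutually consistent (residuals ≈ 0); Q is off by 48.3 km.

Q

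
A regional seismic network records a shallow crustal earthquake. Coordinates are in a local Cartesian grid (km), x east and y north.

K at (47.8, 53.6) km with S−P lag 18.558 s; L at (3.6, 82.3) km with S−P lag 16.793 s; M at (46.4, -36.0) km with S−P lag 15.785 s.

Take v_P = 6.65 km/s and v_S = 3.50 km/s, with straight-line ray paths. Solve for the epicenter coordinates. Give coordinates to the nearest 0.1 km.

Distance from S−P lag: d = Δt · v_P v_S / (v_P − v_S) = Δt · (6.65·3.50)/(6.65−3.50) ≈ 7.3889·Δt.
So d_K = 137.12, d_L = 124.08, d_M = 116.63 km.
Circle about each station: (x − 47.8)² + (y − 53.6)² = 137.12²; (x − 3.6)² + (y − 82.3)² = 124.08²; (x − 46.4)² + (y + 36.0)² = 116.63².
Subtracting pairs of circle equations eliminates x²+y² and gives linear equations (the radical axes):
-88.4 x + 57.4 y = 5034.50
-2.8 x − 179.2 y = 3490.50
Solving the 2×2 system: x ≈ -68.9, y ≈ -18.4 km.

x ≈ -68.9 km, y ≈ -18.4 km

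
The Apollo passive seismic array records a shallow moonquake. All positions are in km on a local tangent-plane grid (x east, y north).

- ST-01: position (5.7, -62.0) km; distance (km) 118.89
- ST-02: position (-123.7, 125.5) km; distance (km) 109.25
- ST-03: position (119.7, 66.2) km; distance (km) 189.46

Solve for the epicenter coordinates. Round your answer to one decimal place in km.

-66.7 km east, 32.3 km north

Circle about each station: (x − 5.7)² + (y + 62.0)² = 118.89²; (x + 123.7)² + (y − 125.5)² = 109.25²; (x − 119.7)² + (y − 66.2)² = 189.46².
Subtracting the ST-01 equation from the ST-02 and ST-03 equations removes the quadratic terms:
-258.8 x + 375.0 y = 29374.72
228.0 x + 256.4 y = -6926.22
Solving the 2×2 system: x ≈ -66.7, y ≈ 32.3 km.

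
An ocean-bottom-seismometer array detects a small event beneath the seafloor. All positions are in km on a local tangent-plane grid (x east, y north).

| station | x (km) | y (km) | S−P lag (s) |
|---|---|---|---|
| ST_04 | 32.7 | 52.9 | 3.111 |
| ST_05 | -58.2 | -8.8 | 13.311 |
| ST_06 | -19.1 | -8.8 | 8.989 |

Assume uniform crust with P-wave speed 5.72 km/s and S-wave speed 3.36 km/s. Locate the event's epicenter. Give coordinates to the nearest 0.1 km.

43.1 km east, 29.8 km north

Distance from S−P lag: d = Δt · v_P v_S / (v_P − v_S) = Δt · (5.72·3.36)/(5.72−3.36) ≈ 8.1437·Δt.
So d_ST_04 = 25.34, d_ST_05 = 108.40, d_ST_06 = 73.20 km.
Circle about each station: (x − 32.7)² + (y − 52.9)² = 25.34²; (x + 58.2)² + (y + 8.8)² = 108.40²; (x + 19.1)² + (y + 8.8)² = 73.20².
Subtracting the ST_04 equation from the ST_05 and ST_06 equations removes the quadratic terms:
-181.8 x − 123.4 y = -11511.46
-103.6 x − 123.4 y = -8141.57
Solving the 2×2 system: x ≈ 43.1, y ≈ 29.8 km.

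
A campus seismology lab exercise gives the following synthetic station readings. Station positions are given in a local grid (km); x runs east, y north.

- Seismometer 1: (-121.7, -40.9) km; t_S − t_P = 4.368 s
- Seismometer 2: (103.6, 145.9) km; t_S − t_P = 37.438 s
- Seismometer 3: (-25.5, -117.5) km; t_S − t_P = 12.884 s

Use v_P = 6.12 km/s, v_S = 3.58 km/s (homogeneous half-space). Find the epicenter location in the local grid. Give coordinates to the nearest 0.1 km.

Distance from S−P lag: d = Δt · v_P v_S / (v_P − v_S) = Δt · (6.12·3.58)/(6.12−3.58) ≈ 8.6258·Δt.
So d_Seismometer 1 = 37.68, d_Seismometer 2 = 322.93, d_Seismometer 3 = 111.14 km.
Circle about each station: (x + 121.7)² + (y + 40.9)² = 37.68²; (x − 103.6)² + (y − 145.9)² = 322.93²; (x + 25.5)² + (y + 117.5)² = 111.14².
Subtracting pairs of circle equations eliminates x²+y² and gives linear equations (the radical axes):
450.6 x + 373.6 y = -87327.93
192.4 x − 153.2 y = -12959.52
Solving the 2×2 system: x ≈ -129.3, y ≈ -77.8 km.

x ≈ -129.3 km, y ≈ -77.8 km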